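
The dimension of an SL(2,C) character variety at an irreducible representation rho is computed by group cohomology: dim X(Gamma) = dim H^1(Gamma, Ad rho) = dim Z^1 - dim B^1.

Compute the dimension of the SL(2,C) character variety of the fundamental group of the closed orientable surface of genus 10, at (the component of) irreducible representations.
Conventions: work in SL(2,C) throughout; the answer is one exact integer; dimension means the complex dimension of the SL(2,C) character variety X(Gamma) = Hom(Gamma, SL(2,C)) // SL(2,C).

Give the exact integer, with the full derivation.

Gamma = pi_1(Sigma_10) = < a_1, b_1, ..., a_10, b_10 | prod [a_i, b_i] > has 2g = 20 generators and 1 relator.
A cocycle assigns one sl_2 vector per generator subject to the relator condition d_2(z) = 0: dim of the unconstrained space is 3*2g = 60.
H^2 = coker(d_2) is dual to H^0 = 0 at irreducible rho (Poincare duality), so d_2 is onto: dim Z^1 = 57.
Coboundaries contribute dim B^1 = 3 (injective at irreducible rho).
dim X = dim H^1 = 57 - 3 = 54.

54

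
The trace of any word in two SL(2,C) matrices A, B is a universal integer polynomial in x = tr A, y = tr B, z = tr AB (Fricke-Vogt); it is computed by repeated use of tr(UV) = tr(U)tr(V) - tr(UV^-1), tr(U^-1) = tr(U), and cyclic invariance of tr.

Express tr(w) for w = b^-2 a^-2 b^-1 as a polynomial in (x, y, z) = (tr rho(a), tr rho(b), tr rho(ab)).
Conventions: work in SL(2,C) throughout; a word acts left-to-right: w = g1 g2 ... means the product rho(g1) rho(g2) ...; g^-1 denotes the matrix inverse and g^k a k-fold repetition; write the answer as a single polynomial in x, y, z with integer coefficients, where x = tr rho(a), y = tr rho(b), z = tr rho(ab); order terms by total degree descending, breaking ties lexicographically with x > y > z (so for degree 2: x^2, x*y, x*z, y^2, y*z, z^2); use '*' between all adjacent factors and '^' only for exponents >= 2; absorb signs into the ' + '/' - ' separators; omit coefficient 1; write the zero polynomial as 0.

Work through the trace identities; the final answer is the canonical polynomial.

x*y^2*z - x^2*y - y^3 - x*z + 3*y

apply: tr(b^-1) = tr(b) = y
use: tr(b^-2) = tr(b^-1)*tr(b) - tr(1)  (eliminate b^-1) = y^2 - 2
tr(a b^-1) = tr(a)*tr(b) - tr(a b)  (eliminate b^-1) = x*y - z
tr(b^-2 a) = tr(a b^-1)*tr(b) - tr(a)  (eliminate b^-1) = x*y^2 - y*z - x
tr(b^-2 a^-1) = tr(b^-2)*tr(a) - tr(b^-2 a)  (eliminate a^-1) = y*z - x
use: tr(b^-3 a^-1) = tr(b^-2 a^-1)*tr(b) - tr(b^-2 a^-1 b)  (eliminate b^-1) = y^2*z - x*y - z
apply: tr(b^-3) = tr(b^-2)*tr(b) - tr(b^-1)  (eliminate b^-1) = y^3 - 3*y
tr(b^-2 a^-2 b^-1) = tr(b^-3 a^-1)*tr(a) - tr(b^-3)  (eliminate a^-1) = x*y^2*z - x^2*y - y^3 - x*z + 3*y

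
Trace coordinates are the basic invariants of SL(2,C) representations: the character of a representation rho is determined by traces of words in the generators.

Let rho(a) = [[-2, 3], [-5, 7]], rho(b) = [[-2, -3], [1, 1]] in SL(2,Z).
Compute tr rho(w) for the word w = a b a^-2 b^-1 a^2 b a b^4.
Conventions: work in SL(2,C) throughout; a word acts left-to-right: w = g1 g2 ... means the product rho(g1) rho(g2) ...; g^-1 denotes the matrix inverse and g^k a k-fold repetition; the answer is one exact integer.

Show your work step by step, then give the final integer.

21168839

rho(a) = [[-2, 3], [-5, 7]]
... * rho(b) = [[-2, -3], [1, 1]]  ->  [[7, 9], [17, 22]]
... * rho(a^-1) = [[7, -3], [5, -2]]  ->  [[94, -39], [229, -95]]
... * rho(a^-1) = [[7, -3], [5, -2]]  ->  [[463, -204], [1128, -497]]
... * rho(b^-1) = [[1, 3], [-1, -2]]  ->  [[667, 1797], [1625, 4378]]
... * rho(a) = [[-2, 3], [-5, 7]]  ->  [[-10319, 14580], [-25140, 35521]]
... * rho(a) = [[-2, 3], [-5, 7]]  ->  [[-52262, 71103], [-127325, 173227]]
... * rho(b) = [[-2, -3], [1, 1]]  ->  [[175627, 227889], [427877, 555202]]
... * rho(a) = [[-2, 3], [-5, 7]]  ->  [[-1490699, 2122104], [-3631764, 5170045]]
... * rho(b) = [[-2, -3], [1, 1]]  ->  [[5103502, 6594201], [12433573, 16065337]]
... * rho(b) = [[-2, -3], [1, 1]]  ->  [[-3612803, -8716305], [-8801809, -21235382]]
... * rho(b) = [[-2, -3], [1, 1]]  ->  [[-1490699, 2122104], [-3631764, 5170045]]
... * rho(b) = [[-2, -3], [1, 1]]  ->  [[5103502, 6594201], [12433573, 16065337]]
tr = 5103502 + 16065337 = 21168839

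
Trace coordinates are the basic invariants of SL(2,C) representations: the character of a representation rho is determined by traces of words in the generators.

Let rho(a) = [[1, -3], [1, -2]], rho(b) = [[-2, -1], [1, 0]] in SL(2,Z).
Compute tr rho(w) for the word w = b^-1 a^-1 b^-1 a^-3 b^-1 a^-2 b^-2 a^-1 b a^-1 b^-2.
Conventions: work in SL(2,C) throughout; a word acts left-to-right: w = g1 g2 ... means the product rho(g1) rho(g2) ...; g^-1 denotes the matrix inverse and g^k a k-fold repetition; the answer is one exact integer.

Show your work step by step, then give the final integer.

31562

rho(b^-1) = [[0, 1], [-1, -2]]
... * rho(a^-1) = [[-2, 3], [-1, 1]]  ->  [[-1, 1], [4, -5]]
... * rho(b^-1) = [[0, 1], [-1, -2]]  ->  [[-1, -3], [5, 14]]
... * rho(a^-1) = [[-2, 3], [-1, 1]]  ->  [[5, -6], [-24, 29]]
... * rho(a^-1) = [[-2, 3], [-1, 1]]  ->  [[-4, 9], [19, -43]]
... * rho(a^-1) = [[-2, 3], [-1, 1]]  ->  [[-1, -3], [5, 14]]
... * rho(b^-1) = [[0, 1], [-1, -2]]  ->  [[3, 5], [-14, -23]]
... * rho(a^-1) = [[-2, 3], [-1, 1]]  ->  [[-11, 14], [51, -65]]
... * rho(a^-1) = [[-2, 3], [-1, 1]]  ->  [[8, -19], [-37, 88]]
... * rho(b^-1) = [[0, 1], [-1, -2]]  ->  [[19, 46], [-88, -213]]
... * rho(b^-1) = [[0, 1], [-1, -2]]  ->  [[-46, -73], [213, 338]]
... * rho(a^-1) = [[-2, 3], [-1, 1]]  ->  [[165, -211], [-764, 977]]
... * rho(b) = [[-2, -1], [1, 0]]  ->  [[-541, -165], [2505, 764]]
... * rho(a^-1) = [[-2, 3], [-1, 1]]  ->  [[1247, -1788], [-5774, 8279]]
... * rho(b^-1) = [[0, 1], [-1, -2]]  ->  [[1788, 4823], [-8279, -22332]]
... * rho(b^-1) = [[0, 1], [-1, -2]]  ->  [[-4823, -7858], [22332, 36385]]
tr = -4823 + 36385 = 31562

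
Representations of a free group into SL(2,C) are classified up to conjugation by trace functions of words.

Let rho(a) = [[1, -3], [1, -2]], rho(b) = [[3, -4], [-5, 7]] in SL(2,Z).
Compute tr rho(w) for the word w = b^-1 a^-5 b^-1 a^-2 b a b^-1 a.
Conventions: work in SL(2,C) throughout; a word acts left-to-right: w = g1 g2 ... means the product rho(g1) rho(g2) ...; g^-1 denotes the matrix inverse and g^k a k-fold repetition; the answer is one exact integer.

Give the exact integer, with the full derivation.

-9702

rho(b^-1) = [[7, 4], [5, 3]]
... * rho(a^-1) = [[-2, 3], [-1, 1]]  ->  [[-18, 25], [-13, 18]]
... * rho(a^-1) = [[-2, 3], [-1, 1]]  ->  [[11, -29], [8, -21]]
... * rho(a^-1) = [[-2, 3], [-1, 1]]  ->  [[7, 4], [5, 3]]
... * rho(a^-1) = [[-2, 3], [-1, 1]]  ->  [[-18, 25], [-13, 18]]
... * rho(a^-1) = [[-2, 3], [-1, 1]]  ->  [[11, -29], [8, -21]]
... * rho(b^-1) = [[7, 4], [5, 3]]  ->  [[-68, -43], [-49, -31]]
... * rho(a^-1) = [[-2, 3], [-1, 1]]  ->  [[179, -247], [129, -178]]
... * rho(a^-1) = [[-2, 3], [-1, 1]]  ->  [[-111, 290], [-80, 209]]
... * rho(b) = [[3, -4], [-5, 7]]  ->  [[-1783, 2474], [-1285, 1783]]
... * rho(a) = [[1, -3], [1, -2]]  ->  [[691, 401], [498, 289]]
... * rho(b^-1) = [[7, 4], [5, 3]]  ->  [[6842, 3967], [4931, 2859]]
... * rho(a) = [[1, -3], [1, -2]]  ->  [[10809, -28460], [7790, -20511]]
tr = 10809 + -20511 = -9702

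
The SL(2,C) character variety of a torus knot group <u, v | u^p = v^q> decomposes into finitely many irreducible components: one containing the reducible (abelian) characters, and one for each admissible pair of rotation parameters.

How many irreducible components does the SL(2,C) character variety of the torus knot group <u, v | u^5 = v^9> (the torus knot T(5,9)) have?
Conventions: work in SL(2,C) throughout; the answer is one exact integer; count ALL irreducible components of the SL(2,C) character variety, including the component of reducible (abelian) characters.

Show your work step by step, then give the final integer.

For T(5,9): irreducibility forces the central element u^5 = v^9 to one of +I, -I.
On an irreducible component, tr(u) is locked at 2*cos(pi*alpha/5) for some alpha in 1..4, and tr(v) at 2*cos(pi*beta/9) for some beta in 1..8.
The two central values (-1)^alpha I and (-1)^beta I must be the same matrix, so alpha and beta share a parity.
count pairs: odd alpha (2 choices) x odd beta (4), plus even alpha (2) x even beta (4): 2*4 + 2*4 = 16.
Total: 16 irreducible-character components + 1 reducible (abelian) component = 17.

17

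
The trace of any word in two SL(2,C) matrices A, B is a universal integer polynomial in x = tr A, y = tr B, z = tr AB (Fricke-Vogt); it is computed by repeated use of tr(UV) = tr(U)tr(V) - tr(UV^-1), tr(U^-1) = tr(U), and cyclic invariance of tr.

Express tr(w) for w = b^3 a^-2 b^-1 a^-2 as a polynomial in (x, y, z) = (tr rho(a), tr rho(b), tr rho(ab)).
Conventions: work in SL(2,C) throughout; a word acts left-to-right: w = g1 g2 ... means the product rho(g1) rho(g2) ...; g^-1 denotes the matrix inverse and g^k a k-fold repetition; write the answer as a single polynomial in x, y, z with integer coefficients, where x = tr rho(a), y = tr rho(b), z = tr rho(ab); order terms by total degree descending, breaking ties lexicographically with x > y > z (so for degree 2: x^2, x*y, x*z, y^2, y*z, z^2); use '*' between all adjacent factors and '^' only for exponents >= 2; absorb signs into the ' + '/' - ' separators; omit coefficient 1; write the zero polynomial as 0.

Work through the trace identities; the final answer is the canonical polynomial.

x^3*y^3*z - x^2*y^4 - x^2*y^2*z^2 - 2*x^3*y*z + 2*x^2*y^2 + x^2*z^2 + 2*x*y*z + y^2 - 2

apply: trace(b^2) = trace(b)*trace(b) - trace(1) = y^2 - 2
apply: trace(b^2 a) = trace(b)*trace(a b) - trace(a) = y*z - x
trace(a^-1 b^2) = trace(b^2)*trace(a) - trace(b^2 a) = x*y^2 - y*z - x
use: trace(a^2 b^2) = trace(a)*trace(b^2 a) - trace(b^2) = x*y*z - x^2 - y^2 + 2
trace(a^2 b) = trace(a)*trace(b a) - trace(b) = x*z - y
use: trace(a b^3 a) = trace(b)*trace(a^2 b^2) - trace(a^2 b) = x*y^2*z - x^2*y - y^3 - x*z + 3*y
use: trace(a b a b) = trace(a b)*trace(a b) - trace(1)   [split at repeated a] = z^2 - 2
trace(b a b a b) = trace(b)*trace(a b a b) - trace(a b a) = y*z^2 - x*z - y
apply: trace(a b^3 a b) = trace(b)*trace(b a b a b) - trace(b a b a) = y^2*z^2 - x*y*z - y^2 - z^2 + 2
trace(b^3 a b^-1 a) = trace(a b^3 a)*trace(b) - trace(a b^3 a b) = x*y^3*z - x^2*y^2 - y^4 - y^2*z^2 + 4*y^2 + z^2 - 2
trace(b^-1 a^-1 b^3 a) = trace(b^3 a b^-1)*trace(a) - trace(b^3 a b^-1 a) = -x*y^3*z + x^2*y^2 + y^4 + y^2*z^2 + x*y*z - x^2 - 4*y^2 - z^2 + 2
use: trace(b^-1 a^-1 b^3 a^-1) = trace(b^-1 a^-1 b^3)*trace(a) - trace(b^-1 a^-1 b^3 a) = x*y^3*z - y^4 - y^2*z^2 - 2*x*y*z + 4*y^2 + z^2 - 2
trace(b^3 a^-2 b^-1 a^-1) = trace(b^-1 a^-1 b^3 a^-1)*trace(a) - trace(b^-1 a^-1 b^3) = x^2*y^3*z - x*y^4 - x*y^2*z^2 - 2*x^2*y*z + 3*x*y^2 + x*z^2 + y*z - x
apply: trace(b^2 a^-2) = trace(a^-1 b^2)*trace(a) - trace(a^-1 b^2 a) = x^2*y^2 - x*y*z - x^2 - y^2 + 2
use: trace(b^3 a^-2 b^-1 a^-2) = trace(b^3 a^-2 b^-1 a^-1)*trace(a) - trace(b^3 a^-2 b^-1) = x^3*y^3*z - x^2*y^4 - x^2*y^2*z^2 - 2*x^3*y*z + 2*x^2*y^2 + x^2*z^2 + 2*x*y*z + y^2 - 2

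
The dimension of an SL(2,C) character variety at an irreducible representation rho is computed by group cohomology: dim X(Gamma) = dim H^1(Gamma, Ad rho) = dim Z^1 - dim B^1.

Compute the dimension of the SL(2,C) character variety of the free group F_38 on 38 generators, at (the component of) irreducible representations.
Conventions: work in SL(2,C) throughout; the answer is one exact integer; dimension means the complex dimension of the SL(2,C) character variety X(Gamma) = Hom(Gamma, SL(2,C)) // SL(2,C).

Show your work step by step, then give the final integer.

111

Gamma = F_38 has 38 generators and no relators.
Z^1(Gamma, Ad rho) = (sl_2)^38: a cocycle is a free choice of one sl_2 vector per generator, so dim Z^1 = 3*38 = 114.
At an irreducible rho the centralizer of the image in sl_2 is 0, so the coboundary map sl_2 -> Z^1 is injective: dim B^1 = 3.
dim H^1 = 114 - 3 = 111, which is dim X.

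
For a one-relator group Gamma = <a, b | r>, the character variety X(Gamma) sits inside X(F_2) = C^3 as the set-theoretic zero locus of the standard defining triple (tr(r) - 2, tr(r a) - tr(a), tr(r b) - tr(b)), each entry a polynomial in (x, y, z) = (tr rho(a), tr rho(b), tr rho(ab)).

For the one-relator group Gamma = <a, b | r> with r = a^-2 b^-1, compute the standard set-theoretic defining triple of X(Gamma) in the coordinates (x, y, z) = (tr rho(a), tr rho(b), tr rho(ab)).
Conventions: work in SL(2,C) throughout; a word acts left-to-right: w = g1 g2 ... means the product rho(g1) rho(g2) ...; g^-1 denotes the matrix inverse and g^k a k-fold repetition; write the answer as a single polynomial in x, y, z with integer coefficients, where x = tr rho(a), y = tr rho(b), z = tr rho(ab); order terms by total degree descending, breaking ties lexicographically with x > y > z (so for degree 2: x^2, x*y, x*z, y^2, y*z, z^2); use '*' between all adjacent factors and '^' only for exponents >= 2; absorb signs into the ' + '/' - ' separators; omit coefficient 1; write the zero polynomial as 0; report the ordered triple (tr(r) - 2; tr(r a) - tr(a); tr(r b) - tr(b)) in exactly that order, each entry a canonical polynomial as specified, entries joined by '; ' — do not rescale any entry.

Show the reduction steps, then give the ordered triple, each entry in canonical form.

trace(b^-1) = trace(b) = y
apply: trace(b^-1 a) = trace(a) * trace(b) - trace(a b)   [inverse elimination on b] = x*y - z
use: trace(b^-1 a^-1) = trace(b^-1) * trace(a) - trace(b^-1 a)   [inverse elimination on a] = z
apply: trace(a^-2 b^-1) = trace(b^-1 a^-1) * trace(a) - trace(b^-1)   [inverse elimination on a] = x*z - y
trace(a^-2) = trace(a^-1) * trace(a) - trace(1) = x^2 - 2
assemble the triple (trace(r) - 2; trace(r a) - x; trace(r b) - y)

x*z - y - 2; -x + z; x^2 - y - 2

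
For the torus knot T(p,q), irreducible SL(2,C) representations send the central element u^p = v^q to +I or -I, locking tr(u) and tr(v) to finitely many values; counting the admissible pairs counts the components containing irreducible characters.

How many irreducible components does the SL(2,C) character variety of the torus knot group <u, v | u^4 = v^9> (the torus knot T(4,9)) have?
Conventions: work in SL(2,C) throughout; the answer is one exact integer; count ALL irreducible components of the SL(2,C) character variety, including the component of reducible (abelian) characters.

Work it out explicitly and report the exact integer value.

13

Gamma = < u, v | u^4 = v^9 > (torus knot T(4,9)); the central element u^4 = v^9 acts as +I or -I in any irreducible SL(2,C) representation.
On an irreducible component, tr(u) is locked at 2*cos(pi*alpha/4) for some alpha in 1..3, and tr(v) at 2*cos(pi*beta/9) for some beta in 1..8.
u^4 = (-1)^alpha I and v^9 = (-1)^beta I must agree, so alpha and beta have equal parity.
Enumerate parity-matched pairs: 2*4 odd-odd plus 1*4 even-even gives 12.
Total: 12 irreducible-character components + 1 reducible (abelian) component = 13.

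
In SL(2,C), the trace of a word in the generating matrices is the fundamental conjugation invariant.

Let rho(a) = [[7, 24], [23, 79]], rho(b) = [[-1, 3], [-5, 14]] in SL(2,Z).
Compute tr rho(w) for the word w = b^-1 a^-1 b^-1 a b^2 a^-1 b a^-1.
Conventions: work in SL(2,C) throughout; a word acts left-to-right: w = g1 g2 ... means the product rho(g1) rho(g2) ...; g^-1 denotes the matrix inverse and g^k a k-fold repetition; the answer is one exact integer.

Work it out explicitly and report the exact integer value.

rho(b^-1) = [[14, -3], [5, -1]]
... * rho(a^-1) = [[79, -24], [-23, 7]]  ->  [[1175, -357], [418, -127]]
... * rho(b^-1) = [[14, -3], [5, -1]]  ->  [[14665, -3168], [5217, -1127]]
... * rho(a) = [[7, 24], [23, 79]]  ->  [[29791, 101688], [10598, 36175]]
... * rho(b) = [[-1, 3], [-5, 14]]  ->  [[-538231, 1513005], [-191473, 538244]]
... * rho(b) = [[-1, 3], [-5, 14]]  ->  [[-7026794, 19567377], [-2499747, 6960997]]
... * rho(a^-1) = [[79, -24], [-23, 7]]  ->  [[-1005166397, 305614695], [-357582944, 108720907]]
... * rho(b) = [[-1, 3], [-5, 14]]  ->  [[-522907078, 1263106539], [-186021591, 449343866]]
... * rho(a^-1) = [[79, -24], [-23, 7]]  ->  [[-70361109559, 21391515645], [-25030614607, 7609925246]]
tr = -70361109559 + 7609925246 = -62751184313

-62751184313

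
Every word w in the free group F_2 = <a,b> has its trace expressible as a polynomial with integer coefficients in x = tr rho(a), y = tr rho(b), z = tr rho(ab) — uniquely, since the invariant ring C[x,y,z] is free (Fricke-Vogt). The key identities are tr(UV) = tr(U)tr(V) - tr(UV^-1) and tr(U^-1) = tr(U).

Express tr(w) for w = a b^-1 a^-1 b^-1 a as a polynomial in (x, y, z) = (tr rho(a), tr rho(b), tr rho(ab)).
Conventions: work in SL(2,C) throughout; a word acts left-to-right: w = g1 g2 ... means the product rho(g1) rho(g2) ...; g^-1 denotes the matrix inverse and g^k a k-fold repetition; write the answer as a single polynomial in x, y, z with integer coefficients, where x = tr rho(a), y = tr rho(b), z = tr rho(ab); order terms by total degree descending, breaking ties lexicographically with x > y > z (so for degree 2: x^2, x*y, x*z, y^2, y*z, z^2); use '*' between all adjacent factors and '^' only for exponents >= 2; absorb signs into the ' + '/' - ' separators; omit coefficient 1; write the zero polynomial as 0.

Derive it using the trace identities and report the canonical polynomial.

trace(b^-1 a) = trace(a) * trace(b) - trace(a b)   [inverse elimination on b] = x*y - z
use: trace(a^2) = trace(a) * trace(a) - trace(1)   [square of a] = x^2 - 2
apply: trace(b a^2) = trace(a) * trace(b a) - trace(b)   [square of a] = x*z - y
apply: trace(a^2 b a) = trace(a) * trace(b a^2) - trace(b a)   [square of a] = x^2*z - x*y - z
trace(b a b a) = trace(b a) * trace(b a) - trace(1)   [split at a repeated b] = z^2 - 2
trace(b a b) = trace(b) * trace(a b) - trace(a)   [square of b] = y*z - x
trace(a^2 b a b) = trace(a) * trace(b a b a) - trace(b a b)   [square of a] = x*z^2 - y*z - x
trace(b^-1 a^2 b a) = trace(a^2 b a) * trace(b) - trace(a^2 b a b)   [inverse elimination on b] = x^2*y*z - x*y^2 - x*z^2 + x
trace(a^-1 b^-1 a^2 b) = trace(b^-1 a^2 b) * trace(a) - trace(b^-1 a^2 b a)   [inverse elimination on a] = -x^2*y*z + x^3 + x*y^2 + x*z^2 - 3*x
trace(a b^-1 a^-1 b^-1 a) = trace(a^-1 b^-1 a^2) * trace(b) - trace(a^-1 b^-1 a^2 b)   [inverse elimination on b] = x^2*y*z - x^3 - x*z^2 - y*z + 3*x

x^2*y*z - x^3 - x*z^2 - y*z + 3*x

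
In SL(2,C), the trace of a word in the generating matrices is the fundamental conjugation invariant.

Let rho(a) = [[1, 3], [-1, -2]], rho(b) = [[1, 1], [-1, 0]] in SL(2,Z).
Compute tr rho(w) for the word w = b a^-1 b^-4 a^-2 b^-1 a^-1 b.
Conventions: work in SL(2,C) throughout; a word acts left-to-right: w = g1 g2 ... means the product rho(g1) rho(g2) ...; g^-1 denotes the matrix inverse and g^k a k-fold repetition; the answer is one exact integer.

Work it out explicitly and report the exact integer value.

rho(b) = [[1, 1], [-1, 0]]
... * rho(a^-1) = [[-2, -3], [1, 1]]  ->  [[-1, -2], [2, 3]]
... * rho(b^-1) = [[0, -1], [1, 1]]  ->  [[-2, -1], [3, 1]]
... * rho(b^-1) = [[0, -1], [1, 1]]  ->  [[-1, 1], [1, -2]]
... * rho(b^-1) = [[0, -1], [1, 1]]  ->  [[1, 2], [-2, -3]]
... * rho(b^-1) = [[0, -1], [1, 1]]  ->  [[2, 1], [-3, -1]]
... * rho(a^-1) = [[-2, -3], [1, 1]]  ->  [[-3, -5], [5, 8]]
... * rho(a^-1) = [[-2, -3], [1, 1]]  ->  [[1, 4], [-2, -7]]
... * rho(b^-1) = [[0, -1], [1, 1]]  ->  [[4, 3], [-7, -5]]
... * rho(a^-1) = [[-2, -3], [1, 1]]  ->  [[-5, -9], [9, 16]]
... * rho(b) = [[1, 1], [-1, 0]]  ->  [[4, -5], [-7, 9]]
tr = 4 + 9 = 13

13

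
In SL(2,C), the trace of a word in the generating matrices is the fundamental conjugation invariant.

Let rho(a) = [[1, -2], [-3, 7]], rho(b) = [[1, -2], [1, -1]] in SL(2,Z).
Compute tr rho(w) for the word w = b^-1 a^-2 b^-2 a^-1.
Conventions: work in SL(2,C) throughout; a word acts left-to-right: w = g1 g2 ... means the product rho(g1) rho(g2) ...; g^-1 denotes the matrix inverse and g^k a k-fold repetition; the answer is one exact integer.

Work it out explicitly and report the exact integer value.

rho(b^-1) = [[-1, 2], [-1, 1]]
... * rho(a^-1) = [[7, 2], [3, 1]]  ->  [[-1, 0], [-4, -1]]
... * rho(a^-1) = [[7, 2], [3, 1]]  ->  [[-7, -2], [-31, -9]]
... * rho(b^-1) = [[-1, 2], [-1, 1]]  ->  [[9, -16], [40, -71]]
... * rho(b^-1) = [[-1, 2], [-1, 1]]  ->  [[7, 2], [31, 9]]
... * rho(a^-1) = [[7, 2], [3, 1]]  ->  [[55, 16], [244, 71]]
tr = 55 + 71 = 126

126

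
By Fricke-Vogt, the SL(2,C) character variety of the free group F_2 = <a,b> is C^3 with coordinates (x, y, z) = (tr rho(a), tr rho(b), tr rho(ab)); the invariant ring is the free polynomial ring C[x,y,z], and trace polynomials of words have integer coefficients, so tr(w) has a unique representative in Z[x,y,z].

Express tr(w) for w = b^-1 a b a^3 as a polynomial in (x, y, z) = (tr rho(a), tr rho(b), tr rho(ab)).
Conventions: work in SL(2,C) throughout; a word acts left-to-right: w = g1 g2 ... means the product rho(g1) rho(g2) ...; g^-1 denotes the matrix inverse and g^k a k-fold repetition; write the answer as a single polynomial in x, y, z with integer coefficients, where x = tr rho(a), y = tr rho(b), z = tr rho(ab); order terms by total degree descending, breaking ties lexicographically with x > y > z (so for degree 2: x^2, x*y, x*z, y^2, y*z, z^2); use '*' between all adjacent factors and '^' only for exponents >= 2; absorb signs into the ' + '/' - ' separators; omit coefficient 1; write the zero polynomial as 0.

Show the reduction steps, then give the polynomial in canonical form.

x^3*y*z - x^2*y^2 - x^2*z^2 - x*y*z + x^2 + y^2 + z^2 - 2

apply: tr(a b a) = tr(a) tr(b a) - tr(b) = x*z - y
tr(a^2 b a) = tr(a) tr(a b a) - tr(a b) = x^2*z - x*y - z
apply: tr(a b a^3) = tr(a) tr(a^2 b a) - tr(a^2 b) = x^3*z - x^2*y - 2*x*z + y
tr(b a b a) = tr(a b) tr(a b) - tr(1)   [split at repeated a] = z^2 - 2
use: tr(b a b) = tr(b) tr(a b) - tr(a) = y*z - x
tr(a b a b a) = tr(a) tr(b a b a) - tr(b a b) = x*z^2 - y*z - x
tr(a b a^3 b) = tr(a) tr(a b a b a) - tr(a b a b) = x^2*z^2 - x*y*z - x^2 - z^2 + 2
tr(b^-1 a b a^3) = tr(a b a^3) tr(b) - tr(a b a^3 b) = x^3*y*z - x^2*y^2 - x^2*z^2 - x*y*z + x^2 + y^2 + z^2 - 2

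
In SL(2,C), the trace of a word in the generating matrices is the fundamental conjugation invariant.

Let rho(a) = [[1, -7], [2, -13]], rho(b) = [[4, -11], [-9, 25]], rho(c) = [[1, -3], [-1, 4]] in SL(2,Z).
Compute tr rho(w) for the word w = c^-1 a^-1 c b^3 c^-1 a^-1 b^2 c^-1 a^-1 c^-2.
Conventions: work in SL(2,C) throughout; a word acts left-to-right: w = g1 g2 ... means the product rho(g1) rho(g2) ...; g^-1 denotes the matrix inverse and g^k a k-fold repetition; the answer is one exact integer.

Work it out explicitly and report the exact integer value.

-3432560066560

rho(c^-1) = [[4, 3], [1, 1]]
... * rho(a^-1) = [[-13, 7], [-2, 1]]  ->  [[-58, 31], [-15, 8]]
... * rho(c) = [[1, -3], [-1, 4]]  ->  [[-89, 298], [-23, 77]]
... * rho(b) = [[4, -11], [-9, 25]]  ->  [[-3038, 8429], [-785, 2178]]
... * rho(b) = [[4, -11], [-9, 25]]  ->  [[-88013, 244143], [-22742, 63085]]
... * rho(b) = [[4, -11], [-9, 25]]  ->  [[-2549339, 7071718], [-658733, 1827287]]
... * rho(c^-1) = [[4, 3], [1, 1]]  ->  [[-3125638, -576299], [-807645, -148912]]
... * rho(a^-1) = [[-13, 7], [-2, 1]]  ->  [[41785892, -22455765], [10797209, -5802427]]
... * rho(b) = [[4, -11], [-9, 25]]  ->  [[369245453, -1021038937], [95410679, -263829974]]
... * rho(b) = [[4, -11], [-9, 25]]  ->  [[10666332245, -29587673408], [2756112482, -7645266819]]
... * rho(c^-1) = [[4, 3], [1, 1]]  ->  [[13077655572, 2411323327], [3379183109, 623070627]]
... * rho(a^-1) = [[-13, 7], [-2, 1]]  ->  [[-174832169090, 93954912331], [-45175521671, 24277352390]]
... * rho(c^-1) = [[4, 3], [1, 1]]  ->  [[-605373764029, -430541594939], [-156424734294, -111249212623]]
... * rho(c^-1) = [[4, 3], [1, 1]]  ->  [[-2852036651055, -2246662887026], [-736948149799, -580523415505]]
tr = -2852036651055 + -580523415505 = -3432560066560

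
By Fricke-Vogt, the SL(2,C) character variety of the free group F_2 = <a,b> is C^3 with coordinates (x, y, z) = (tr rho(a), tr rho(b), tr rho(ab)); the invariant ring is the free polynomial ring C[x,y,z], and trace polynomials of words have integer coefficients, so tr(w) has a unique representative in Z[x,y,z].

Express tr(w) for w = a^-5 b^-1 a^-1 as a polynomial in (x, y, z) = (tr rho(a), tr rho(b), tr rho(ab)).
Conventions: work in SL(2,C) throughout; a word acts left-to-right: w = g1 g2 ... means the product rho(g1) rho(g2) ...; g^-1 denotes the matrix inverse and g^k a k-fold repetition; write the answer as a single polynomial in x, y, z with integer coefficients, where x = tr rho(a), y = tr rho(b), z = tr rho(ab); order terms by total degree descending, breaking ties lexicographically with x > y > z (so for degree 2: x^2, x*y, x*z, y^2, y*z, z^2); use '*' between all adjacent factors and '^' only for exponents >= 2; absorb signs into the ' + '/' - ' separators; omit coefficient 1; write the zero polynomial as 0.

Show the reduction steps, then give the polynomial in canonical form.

and trace(a^-1) = trace(a) = x
trace(a^-2) = trace(a^-1) * trace(a) - trace(1) = x^2 - 2
trace(a^-3) = trace(a^-2) * trace(a) - trace(a^-1) = x^3 - 3*x
trace(a^-4) = trace(a^-3) * trace(a) - trace(a^-2) = x^4 - 4*x^2 + 2
trace(a^-5) = trace(a^-4) * trace(a) - trace(a^-3) = x^5 - 5*x^3 + 5*x
trace(a^-6) = trace(a^-5) * trace(a) - trace(a^-4) = x^6 - 6*x^4 + 9*x^2 - 2
and trace(a^-1 b) = trace(b) * trace(a) - trace(b a) = x*y - z
and trace(a^-1 b a^-1) = trace(a^-1 b) * trace(a) - trace(a^-1 b a) = x^2*y - x*z - y
and trace(a^-3 b) = trace(a^-1 b a^-1) * trace(a) - trace(a^-1 b) = x^3*y - x^2*z - 2*x*y + z
next, trace(b a^-4) = trace(a^-3 b) * trace(a) - trace(a^-3 b a) = x^4*y - x^3*z - 3*x^2*y + 2*x*z + y
trace(a^-1 b a^-4) = trace(b a^-4) * trace(a) - trace(b a^-3) = x^5*y - x^4*z - 4*x^3*y + 3*x^2*z + 3*x*y - z
trace(a^-6 b) = trace(a^-1 b a^-4) * trace(a) - trace(a^-1 b a^-3) = x^6*y - x^5*z - 5*x^4*y + 4*x^3*z + 6*x^2*y - 3*x*z - y
trace(a^-5 b^-1 a^-1) = trace(a^-6) * trace(b) - trace(a^-6 b) = x^5*z - x^4*y - 4*x^3*z + 3*x^2*y + 3*x*z - y

x^5*z - x^4*y - 4*x^3*z + 3*x^2*y + 3*x*z - y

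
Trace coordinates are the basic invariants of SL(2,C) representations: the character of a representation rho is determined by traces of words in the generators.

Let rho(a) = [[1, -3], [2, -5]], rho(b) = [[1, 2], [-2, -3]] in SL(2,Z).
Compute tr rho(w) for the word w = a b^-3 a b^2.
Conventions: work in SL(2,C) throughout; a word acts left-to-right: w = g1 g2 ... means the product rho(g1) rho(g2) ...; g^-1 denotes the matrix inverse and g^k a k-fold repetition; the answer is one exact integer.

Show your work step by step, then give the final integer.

rho(a) = [[1, -3], [2, -5]]
... * rho(b^-1) = [[-3, -2], [2, 1]]  ->  [[-9, -5], [-16, -9]]
... * rho(b^-1) = [[-3, -2], [2, 1]]  ->  [[17, 13], [30, 23]]
... * rho(b^-1) = [[-3, -2], [2, 1]]  ->  [[-25, -21], [-44, -37]]
... * rho(a) = [[1, -3], [2, -5]]  ->  [[-67, 180], [-118, 317]]
... * rho(b) = [[1, 2], [-2, -3]]  ->  [[-427, -674], [-752, -1187]]
... * rho(b) = [[1, 2], [-2, -3]]  ->  [[921, 1168], [1622, 2057]]
tr = 921 + 2057 = 2978

2978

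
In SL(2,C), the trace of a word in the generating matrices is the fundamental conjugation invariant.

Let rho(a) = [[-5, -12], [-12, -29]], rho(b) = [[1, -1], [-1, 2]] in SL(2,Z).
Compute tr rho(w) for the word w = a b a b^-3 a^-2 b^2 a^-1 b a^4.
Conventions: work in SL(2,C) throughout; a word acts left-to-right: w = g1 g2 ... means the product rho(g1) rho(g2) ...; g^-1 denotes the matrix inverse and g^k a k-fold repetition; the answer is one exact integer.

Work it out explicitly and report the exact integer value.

2835168106967553

rho(a) = [[-5, -12], [-12, -29]]
... * rho(b) = [[1, -1], [-1, 2]]  ->  [[7, -19], [17, -46]]
... * rho(a) = [[-5, -12], [-12, -29]]  ->  [[193, 467], [467, 1130]]
... * rho(b^-1) = [[2, 1], [1, 1]]  ->  [[853, 660], [2064, 1597]]
... * rho(b^-1) = [[2, 1], [1, 1]]  ->  [[2366, 1513], [5725, 3661]]
... * rho(b^-1) = [[2, 1], [1, 1]]  ->  [[6245, 3879], [15111, 9386]]
... * rho(a^-1) = [[-29, 12], [12, -5]]  ->  [[-134557, 55545], [-325587, 134402]]
... * rho(a^-1) = [[-29, 12], [12, -5]]  ->  [[4568693, -1892409], [11054847, -4579054]]
... * rho(b) = [[1, -1], [-1, 2]]  ->  [[6461102, -8353511], [15633901, -20212955]]
... * rho(b) = [[1, -1], [-1, 2]]  ->  [[14814613, -23168124], [35846856, -56059811]]
... * rho(a^-1) = [[-29, 12], [12, -5]]  ->  [[-707641265, 293615976], [-1712276556, 710461327]]
... * rho(b) = [[1, -1], [-1, 2]]  ->  [[-1001257241, 1294873217], [-2422737883, 3133199210]]
... * rho(a) = [[-5, -12], [-12, -29]]  ->  [[-10532192399, -25536236401], [-25484701105, -61789922494]]
... * rho(a) = [[-5, -12], [-12, -29]]  ->  [[359095798807, 866937164417], [868902575453, 2097724165586]]
... * rho(a) = [[-5, -12], [-12, -29]]  ->  [[-12198724967039, -29450327353777], [-29517202864297, -71260831707430]]
... * rho(a) = [[-5, -12], [-12, -29]]  ->  [[414397553080519, 1000444192864001], [1002715994810645, 2420770553887034]]
tr = 414397553080519 + 2420770553887034 = 2835168106967553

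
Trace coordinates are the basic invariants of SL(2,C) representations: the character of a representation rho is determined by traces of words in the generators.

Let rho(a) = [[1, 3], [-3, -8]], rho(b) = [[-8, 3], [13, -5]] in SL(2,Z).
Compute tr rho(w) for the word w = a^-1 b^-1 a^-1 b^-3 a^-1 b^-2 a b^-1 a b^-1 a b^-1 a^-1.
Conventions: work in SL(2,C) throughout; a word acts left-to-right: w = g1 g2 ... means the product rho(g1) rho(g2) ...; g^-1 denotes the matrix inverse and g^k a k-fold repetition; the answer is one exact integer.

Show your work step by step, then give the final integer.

rho(a^-1) = [[-8, -3], [3, 1]]
... * rho(b^-1) = [[-5, -3], [-13, -8]]  ->  [[79, 48], [-28, -17]]
... * rho(a^-1) = [[-8, -3], [3, 1]]  ->  [[-488, -189], [173, 67]]
... * rho(b^-1) = [[-5, -3], [-13, -8]]  ->  [[4897, 2976], [-1736, -1055]]
... * rho(b^-1) = [[-5, -3], [-13, -8]]  ->  [[-63173, -38499], [22395, 13648]]
... * rho(b^-1) = [[-5, -3], [-13, -8]]  ->  [[816352, 497511], [-289399, -176369]]
... * rho(a^-1) = [[-8, -3], [3, 1]]  ->  [[-5038283, -1951545], [1786085, 691828]]
... * rho(b^-1) = [[-5, -3], [-13, -8]]  ->  [[50561500, 30727209], [-17924189, -10892879]]
... * rho(b^-1) = [[-5, -3], [-13, -8]]  ->  [[-652261217, -397502172], [231228372, 140915599]]
... * rho(a) = [[1, 3], [-3, -8]]  ->  [[540245299, 1223233725], [-191518425, -433639676]]
... * rho(b^-1) = [[-5, -3], [-13, -8]]  ->  [[-18603264920, -11406605697], [6594907913, 4043672683]]
... * rho(a) = [[1, 3], [-3, -8]]  ->  [[15616552171, 35443050816], [-5536110136, -12564657725]]
... * rho(b^-1) = [[-5, -3], [-13, -8]]  ->  [[-538842421463, -330394063041], [191021101105, 117125592208]]
... * rho(a) = [[1, 3], [-3, -8]]  ->  [[452339767660, 1026625239939], [-160355675519, -363941434349]]
... * rho(b^-1) = [[-5, -3], [-13, -8]]  ->  [[-15607826957507, -9570021222492], [5533017024132, 3392598501349]]
... * rho(a^-1) = [[-8, -3], [3, 1]]  ->  [[96152551992580, 37253459650029], [-34086340689009, -13206452571047]]
tr = 96152551992580 + -13206452571047 = 82946099421533

82946099421533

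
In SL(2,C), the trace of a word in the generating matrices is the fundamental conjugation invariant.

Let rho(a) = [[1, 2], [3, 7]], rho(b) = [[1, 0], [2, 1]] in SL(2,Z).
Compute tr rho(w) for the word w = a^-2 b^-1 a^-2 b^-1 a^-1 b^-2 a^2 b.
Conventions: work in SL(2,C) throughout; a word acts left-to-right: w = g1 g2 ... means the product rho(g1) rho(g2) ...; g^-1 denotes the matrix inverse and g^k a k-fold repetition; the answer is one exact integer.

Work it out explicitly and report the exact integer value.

2299356

rho(a^-1) = [[7, -2], [-3, 1]]
... * rho(a^-1) = [[7, -2], [-3, 1]]  ->  [[55, -16], [-24, 7]]
... * rho(b^-1) = [[1, 0], [-2, 1]]  ->  [[87, -16], [-38, 7]]
... * rho(a^-1) = [[7, -2], [-3, 1]]  ->  [[657, -190], [-287, 83]]
... * rho(a^-1) = [[7, -2], [-3, 1]]  ->  [[5169, -1504], [-2258, 657]]
... * rho(b^-1) = [[1, 0], [-2, 1]]  ->  [[8177, -1504], [-3572, 657]]
... * rho(a^-1) = [[7, -2], [-3, 1]]  ->  [[61751, -17858], [-26975, 7801]]
... * rho(b^-1) = [[1, 0], [-2, 1]]  ->  [[97467, -17858], [-42577, 7801]]
... * rho(b^-1) = [[1, 0], [-2, 1]]  ->  [[133183, -17858], [-58179, 7801]]
... * rho(a) = [[1, 2], [3, 7]]  ->  [[79609, 141360], [-34776, -61751]]
... * rho(a) = [[1, 2], [3, 7]]  ->  [[503689, 1148738], [-220029, -501809]]
... * rho(b) = [[1, 0], [2, 1]]  ->  [[2801165, 1148738], [-1223647, -501809]]
tr = 2801165 + -501809 = 2299356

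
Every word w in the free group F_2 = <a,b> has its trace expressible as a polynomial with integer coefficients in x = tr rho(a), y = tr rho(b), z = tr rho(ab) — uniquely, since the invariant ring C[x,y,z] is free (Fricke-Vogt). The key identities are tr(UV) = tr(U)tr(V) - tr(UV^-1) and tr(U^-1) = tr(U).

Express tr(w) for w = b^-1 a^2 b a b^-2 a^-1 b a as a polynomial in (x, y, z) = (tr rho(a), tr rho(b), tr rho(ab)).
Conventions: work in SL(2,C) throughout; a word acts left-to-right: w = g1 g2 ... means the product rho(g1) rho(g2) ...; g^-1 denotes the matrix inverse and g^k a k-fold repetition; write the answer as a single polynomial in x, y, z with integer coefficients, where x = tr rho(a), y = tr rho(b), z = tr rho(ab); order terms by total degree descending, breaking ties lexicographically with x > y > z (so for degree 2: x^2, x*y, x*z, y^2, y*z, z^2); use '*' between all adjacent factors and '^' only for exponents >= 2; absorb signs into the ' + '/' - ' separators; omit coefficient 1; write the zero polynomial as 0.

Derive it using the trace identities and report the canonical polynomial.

-x^3*y^3*z^2 + x^4*y^2*z + 2*x^2*y^4*z + 2*x^2*y^2*z^3 - x^3*y^3 - x^3*y*z^2 - x*y^5 - 2*x*y^3*z^2 - x*y*z^4 - 4*x^2*y^2*z + x^3*y + 4*x*y^3 + 4*x*y*z^2 - x^2*z - 2*x*y + z

apply: trace(a b a) = trace(a) trace(b a) - trace(b)   [square of a] = x*z - y
use: trace(a^2 b a) = trace(a) trace(a b a) - trace(a b)   [square of a] = x^2*z - x*y - z
apply: trace(a^2 b a^2) = trace(a) trace(a^2 b a) - trace(a^2 b)   [square of a] = x^3*z - x^2*y - 2*x*z + y
trace(b a b a) = trace(a b) trace(a b) - trace(1)   [split at a repeated a] = z^2 - 2
use: trace(b a b) = trace(b) trace(a b) - trace(a)   [square of b] = y*z - x
apply: trace(b a^2 b a) = trace(a) trace(b a b a) - trace(b a b)   [square of a] = x*z^2 - y*z - x
use: trace(a^2) = trace(a) trace(a) - trace(1)   [square of a] = x^2 - 2
apply: trace(b a^2 b) = trace(b) trace(a^2 b) - trace(a^2)   [square of b] = x*y*z - x^2 - y^2 + 2
apply: trace(a^2 b a^2 b) = trace(a) trace(b a^2 b a) - trace(b a^2 b)   [square of a] = x^2*z^2 - 2*x*y*z + y^2 - 2
trace(a b^-1 a^2 b a) = trace(a^2 b a^2) trace(b) - trace(a^2 b a^2 b)   [inverse elimination on b] = x^3*y*z - x^2*y^2 - x^2*z^2 + 2
use: trace(b a^3 b a) = trace(a) trace(a b a b a) - trace(a b a b)   [square of a] = x^2*z^2 - x*y*z - x^2 - z^2 + 2
use: trace(a^3) = trace(a) trace(a^2) - trace(a)   [square of a] = x^3 - 3*x
apply: trace(b a^3 b) = trace(b) trace(a^3 b) - trace(a^3)   [square of b] = x^2*y*z - x^3 - x*y^2 - y*z + 3*x
use: trace(a b a^3 b a) = trace(a) trace(b a^3 b a) - trace(b a^3 b)   [square of a] = x^3*z^2 - 2*x^2*y*z + x*y^2 - x*z^2 + y*z - x
trace(b a b a b a) = trace(a b a b) trace(a b) - trace(b a)   [split at a repeated a] = z^3 - 3*z
use: trace(b a b a b) = trace(b) trace(a b a b) - trace(a b a)   [square of b] = y*z^2 - x*z - y
use: trace(a b a b a b a) = trace(a) trace(b a b a b a) - trace(b a b a b)   [square of a] = x*z^3 - y*z^2 - 2*x*z + y
trace(a b a^3 b a b) = trace(a) trace(a b a b a b a) - trace(a b a b a b)   [square of a] = x^2*z^3 - x*y*z^2 - 2*x^2*z - z^3 + x*y + 3*z
apply: trace(a^2 b a b^-1 a b a) = trace(a b a^3 b a) trace(b) - trace(a b a^3 b a b)   [inverse elimination on b] = x^3*y*z^2 - 2*x^2*y^2*z - x^2*z^3 + x*y^3 + 2*x^2*z + y^2*z + z^3 - 2*x*y - 3*z
trace(b^2 a b) = trace(b) trace(a b^2) - trace(a b)   [square of b] = y^2*z - x*y - z
trace(b a b a^2 b) = trace(a) trace(b^2 a b a) - trace(b^2 a b)   [square of a] = x*y*z^2 - x^2*z - y^2*z + z
apply: trace(a b a b a^2 b a) = trace(a) trace(b a b a^2 b a) - trace(b a b a^2 b)   [square of a] = x^2*z^3 - 2*x*y*z^2 - x^2*z + y^2*z + x*y - z
trace(b a b a b a b a) = trace(a b a b a b) trace(a b) - trace(b a b a)   [split at a repeated a] = z^4 - 4*z^2 + 2
trace(b a b a b a b) = trace(b) trace(a b a b a b) - trace(a b a b a)   [square of b] = y*z^3 - x*z^2 - 2*y*z + x
use: trace(a b a b a^2 b a b) = trace(a) trace(b a b a b a b a) - trace(b a b a b a b)   [square of a] = x*z^4 - y*z^3 - 3*x*z^2 + 2*y*z + x
use: trace(a^2 b a b^-1 a b a b) = trace(a b a b a^2 b a) trace(b) - trace(a b a b a^2 b a b)   [inverse elimination on b] = x^2*y*z^3 - 2*x*y^2*z^2 - x*z^4 - x^2*y*z + y^3*z + y*z^3 + x*y^2 + 3*x*z^2 - 3*y*z - x
apply: trace(b a b^-1 a^2 b a b^-1 a) = trace(a^2 b a b^-1 a b a) trace(b) - trace(a^2 b a b^-1 a b a b)   [inverse elimination on b] = x^3*y^2*z^2 - 2*x^2*y^3*z - 2*x^2*y*z^3 + x*y^4 + 2*x*y^2*z^2 + x*z^4 + 3*x^2*y*z - 3*x*y^2 - 3*x*z^2 + x
use: trace(a^-1 b a b^-1 a^2 b a b^-1) = trace(b a b^-1 a^2 b a b^-1) trace(a) - trace(b a b^-1 a^2 b a b^-1 a)   [inverse elimination on a] = -x^3*y^2*z^2 + x^4*y*z + 2*x^2*y^3*z + 2*x^2*y*z^3 - x^3*y^2 - x^3*z^2 - x*y^4 - 2*x*y^2*z^2 - x*z^4 - 3*x^2*y*z + 3*x*y^2 + 3*x*z^2 + x
apply: trace(b a b^-1 a^2 b) = trace(a^2 b^2 a) trace(b) - trace(a^2 b^2 a b)   [inverse elimination on b] = x^2*y^2*z - x^3*y - x*y^3 - x*y*z^2 + x^2*z + 3*x*y - z
trace(b^-1 a^2 b a b^-2 a^-1 b a) = trace(a^-1 b a b^-1 a^2 b a b^-1) trace(b) - trace(a^-1 b a b^-1 a^2 b a)   [inverse elimination on b] = -x^3*y^3*z^2 + x^4*y^2*z + 2*x^2*y^4*z + 2*x^2*y^2*z^3 - x^3*y^3 - x^3*y*z^2 - x*y^5 - 2*x*y^3*z^2 - x*y*z^4 - 4*x^2*y^2*z + x^3*y + 4*x*y^3 + 4*x*y*z^2 - x^2*z - 2*x*y + z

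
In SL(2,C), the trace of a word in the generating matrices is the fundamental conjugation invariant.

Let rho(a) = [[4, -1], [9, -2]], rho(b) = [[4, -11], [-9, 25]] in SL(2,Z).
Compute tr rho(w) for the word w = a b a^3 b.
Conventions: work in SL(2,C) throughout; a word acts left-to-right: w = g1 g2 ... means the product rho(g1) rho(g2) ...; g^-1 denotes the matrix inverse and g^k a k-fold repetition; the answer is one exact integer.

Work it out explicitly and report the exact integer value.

rho(a) = [[4, -1], [9, -2]]
... * rho(b) = [[4, -11], [-9, 25]]  ->  [[25, -69], [54, -149]]
... * rho(a) = [[4, -1], [9, -2]]  ->  [[-521, 113], [-1125, 244]]
... * rho(a) = [[4, -1], [9, -2]]  ->  [[-1067, 295], [-2304, 637]]
... * rho(a) = [[4, -1], [9, -2]]  ->  [[-1613, 477], [-3483, 1030]]
... * rho(b) = [[4, -11], [-9, 25]]  ->  [[-10745, 29668], [-23202, 64063]]
tr = -10745 + 64063 = 53318

53318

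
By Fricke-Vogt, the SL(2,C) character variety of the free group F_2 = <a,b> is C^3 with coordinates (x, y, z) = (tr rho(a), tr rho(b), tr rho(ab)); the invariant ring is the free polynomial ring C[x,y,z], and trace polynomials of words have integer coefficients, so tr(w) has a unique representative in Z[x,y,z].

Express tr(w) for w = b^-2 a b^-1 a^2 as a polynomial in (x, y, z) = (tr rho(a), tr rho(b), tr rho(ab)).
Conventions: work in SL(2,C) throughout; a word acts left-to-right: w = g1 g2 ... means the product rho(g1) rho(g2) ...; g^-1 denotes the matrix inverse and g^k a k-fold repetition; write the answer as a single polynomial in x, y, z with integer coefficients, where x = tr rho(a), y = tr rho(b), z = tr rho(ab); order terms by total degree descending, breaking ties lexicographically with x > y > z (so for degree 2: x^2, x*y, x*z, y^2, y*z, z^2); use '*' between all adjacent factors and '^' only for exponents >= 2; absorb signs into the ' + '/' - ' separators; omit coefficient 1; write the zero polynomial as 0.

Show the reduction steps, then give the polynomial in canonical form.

x^3*y^3 - 2*x^2*y^2*z - x^3*y - x*y^3 + x*y*z^2 + x^2*z + y^2*z + x*y - z

tr(a^2) = tr(a)*tr(a) - tr(1) = x^2 - 2
tr(a^3) = tr(a)*tr(a^2) - tr(a) = x^3 - 3*x
tr(a b a) = tr(a)*tr(b a) - tr(b) = x*z - y
tr(a^3 b) = tr(a)*tr(a b a) - tr(a b) = x^2*z - x*y - z
tr(a^2 b^-1 a) = tr(a^3)*tr(b) - tr(a^3 b) = x^3*y - x^2*z - 2*x*y + z
tr(b a b a) = tr(b a)*tr(b a) - tr(1)   [split at repeated b] = z^2 - 2
tr(b a b) = tr(b)*tr(a b) - tr(a) = y*z - x
tr(a b a^2 b) = tr(a)*tr(b a b a) - tr(b a b) = x*z^2 - y*z - x
tr(a^2 b^-1 a b) = tr(a b a^2)*tr(b) - tr(a b a^2 b) = x^2*y*z - x*y^2 - x*z^2 + x
tr(b^-1 a b^-1 a^2) = tr(a^2 b^-1 a)*tr(b) - tr(a^2 b^-1 a b) = x^3*y^2 - 2*x^2*y*z - x*y^2 + x*z^2 + y*z - x
tr(b^-2 a b^-1 a^2) = tr(b^-1 a b^-1 a^2)*tr(b) - tr(b^-1 a b^-1 a^2 b) = x^3*y^3 - 2*x^2*y^2*z - x^3*y - x*y^3 + x*y*z^2 + x^2*z + y^2*z + x*y - z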